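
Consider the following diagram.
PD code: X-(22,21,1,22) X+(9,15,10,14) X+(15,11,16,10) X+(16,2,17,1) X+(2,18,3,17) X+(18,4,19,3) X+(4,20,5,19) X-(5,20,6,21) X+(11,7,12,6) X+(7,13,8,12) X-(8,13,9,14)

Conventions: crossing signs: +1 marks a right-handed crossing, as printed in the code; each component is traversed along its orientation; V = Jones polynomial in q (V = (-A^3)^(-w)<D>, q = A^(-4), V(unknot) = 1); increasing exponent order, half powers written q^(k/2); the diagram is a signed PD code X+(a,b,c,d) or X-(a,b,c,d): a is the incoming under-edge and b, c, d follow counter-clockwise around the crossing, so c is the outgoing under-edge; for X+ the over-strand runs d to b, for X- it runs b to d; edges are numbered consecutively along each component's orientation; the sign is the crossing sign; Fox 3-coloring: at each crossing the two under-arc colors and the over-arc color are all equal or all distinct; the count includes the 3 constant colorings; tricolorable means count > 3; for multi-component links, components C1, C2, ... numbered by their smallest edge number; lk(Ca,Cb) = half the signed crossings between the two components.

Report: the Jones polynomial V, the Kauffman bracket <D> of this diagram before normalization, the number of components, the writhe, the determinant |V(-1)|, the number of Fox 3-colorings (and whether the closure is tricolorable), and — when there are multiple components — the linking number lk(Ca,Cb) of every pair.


V = q^2 + 2q^4 - 2q^5 + q^6 - 2q^7 + q^8
<D> = -A^-17 + 2A^-13 - A^-9 + 2A^-5 - 2A^-1 - A^7 (w = +5)
1 component over 11 crossings, w = +5
27 Fox colorings among 3^11, |V(-1)| = 9: tricolorable
why: the span of V is 6, forcing >= 6 crossings in any diagram


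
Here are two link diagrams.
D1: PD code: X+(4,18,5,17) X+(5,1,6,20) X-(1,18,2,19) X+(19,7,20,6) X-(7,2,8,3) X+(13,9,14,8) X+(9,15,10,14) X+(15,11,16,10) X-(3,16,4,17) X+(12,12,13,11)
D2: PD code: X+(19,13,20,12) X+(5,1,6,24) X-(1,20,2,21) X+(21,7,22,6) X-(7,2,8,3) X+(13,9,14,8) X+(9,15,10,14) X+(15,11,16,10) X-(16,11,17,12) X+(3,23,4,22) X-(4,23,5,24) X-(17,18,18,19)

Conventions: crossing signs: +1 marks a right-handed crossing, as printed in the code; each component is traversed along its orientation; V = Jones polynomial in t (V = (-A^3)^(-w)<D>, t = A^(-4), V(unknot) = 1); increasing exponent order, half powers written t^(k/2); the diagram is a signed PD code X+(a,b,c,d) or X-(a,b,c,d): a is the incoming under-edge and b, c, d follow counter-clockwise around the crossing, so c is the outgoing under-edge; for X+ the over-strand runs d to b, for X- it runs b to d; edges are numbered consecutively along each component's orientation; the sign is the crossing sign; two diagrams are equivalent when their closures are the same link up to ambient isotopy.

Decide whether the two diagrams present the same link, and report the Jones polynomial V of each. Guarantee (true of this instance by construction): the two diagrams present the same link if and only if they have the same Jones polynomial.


equivalent: yes
D1 (bracket -A^-12 + 2A^-8 - 2A^-4 + 3 - 3A^4 + 2A^8 - A^12 + A^16; 10 crossings at w = +4): V = t^-1 - 1 + 2t - 3t^2 + 3t^3 - 2t^4 + 2t^5 - t^6
D2 (bracket -A^-18 + 2A^-14 - 2A^-10 + 3A^-6 - 3A^-2 + 2A^2 - A^6 + A^10; 12 crossings at w = +2): V = t^-1 - 1 + 2t - 3t^2 + 3t^3 - 2t^4 + 2t^5 - t^6
key observation: from 10 to 12 crossings by R-moves: one link, two diagrams


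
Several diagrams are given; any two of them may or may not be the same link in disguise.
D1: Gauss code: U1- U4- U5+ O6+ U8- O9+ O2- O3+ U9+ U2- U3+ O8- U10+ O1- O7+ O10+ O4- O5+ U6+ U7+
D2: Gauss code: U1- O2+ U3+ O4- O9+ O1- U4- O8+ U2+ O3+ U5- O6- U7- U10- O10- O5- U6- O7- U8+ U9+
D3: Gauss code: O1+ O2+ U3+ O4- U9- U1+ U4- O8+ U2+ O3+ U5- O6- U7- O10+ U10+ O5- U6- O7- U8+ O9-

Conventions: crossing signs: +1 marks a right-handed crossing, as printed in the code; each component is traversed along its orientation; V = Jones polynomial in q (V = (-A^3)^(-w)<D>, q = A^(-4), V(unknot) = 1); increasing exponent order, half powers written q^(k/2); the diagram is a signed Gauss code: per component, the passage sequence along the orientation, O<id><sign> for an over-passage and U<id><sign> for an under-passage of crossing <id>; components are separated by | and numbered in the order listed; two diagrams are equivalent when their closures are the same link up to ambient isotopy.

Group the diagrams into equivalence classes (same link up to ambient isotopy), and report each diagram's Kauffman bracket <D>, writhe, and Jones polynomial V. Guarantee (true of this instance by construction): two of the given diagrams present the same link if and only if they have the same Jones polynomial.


equivalence classes: {D1} | {D2, D3}
D1 (bracket A^6; 10 crossings at w = +2): V = 1
V(D2) = -q^-3 + q^-2 - q^-1 + 3 - q + q^2 - q^3  (w -2, c 10, <D> = -A^-18 + A^-14 - A^-10 + 3A^-6 - A^-2 + A^2 - A^6)
V(D3) = -q^-3 + q^-2 - q^-1 + 3 - q + q^2 - q^3  (w 0, c 10, <D> = -A^-12 + A^-8 - A^-4 + 3 - A^4 + A^8 - A^12)
observation: V(q) takes 2 values over 3 diagrams, fixing the grouping


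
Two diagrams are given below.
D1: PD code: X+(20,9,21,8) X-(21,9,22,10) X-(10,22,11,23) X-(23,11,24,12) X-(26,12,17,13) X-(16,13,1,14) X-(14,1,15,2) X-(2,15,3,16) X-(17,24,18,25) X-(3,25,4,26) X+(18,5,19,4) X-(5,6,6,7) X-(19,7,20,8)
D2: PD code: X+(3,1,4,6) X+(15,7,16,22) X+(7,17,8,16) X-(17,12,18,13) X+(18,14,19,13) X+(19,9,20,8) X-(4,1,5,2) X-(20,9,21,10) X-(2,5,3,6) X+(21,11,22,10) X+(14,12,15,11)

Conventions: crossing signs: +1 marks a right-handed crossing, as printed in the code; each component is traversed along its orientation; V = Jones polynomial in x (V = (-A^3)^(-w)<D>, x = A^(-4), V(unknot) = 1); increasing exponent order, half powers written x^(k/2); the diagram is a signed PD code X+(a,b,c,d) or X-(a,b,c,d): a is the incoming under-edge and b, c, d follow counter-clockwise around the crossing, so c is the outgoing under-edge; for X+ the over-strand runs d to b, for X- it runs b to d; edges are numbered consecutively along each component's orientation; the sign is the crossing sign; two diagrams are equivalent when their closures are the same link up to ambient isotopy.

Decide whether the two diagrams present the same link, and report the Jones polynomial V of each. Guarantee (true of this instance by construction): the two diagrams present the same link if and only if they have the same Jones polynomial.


equivalent: no
D1 (bracket A^-17 + 2A^-9 - 2A^-5 + 2A^-1 - 2A^3 + 2A^7 - A^11; 13 crossings at w = -9): V = x^(-19/2) - 2x^(-17/2) + 2x^(-15/2) - 2x^(-13/2) + 2x^(-11/2) - 2x^(-9/2) - x^(-5/2)
D2 (bracket -A^-9 + A^-1 + A^3 + A^7; 11 crossings at w = +3): V = -x^(1/2) - x^(3/2) - x^(5/2) + x^(9/2)
key observation: V(x) takes 2 values over 2 diagrams, fixing the grouping


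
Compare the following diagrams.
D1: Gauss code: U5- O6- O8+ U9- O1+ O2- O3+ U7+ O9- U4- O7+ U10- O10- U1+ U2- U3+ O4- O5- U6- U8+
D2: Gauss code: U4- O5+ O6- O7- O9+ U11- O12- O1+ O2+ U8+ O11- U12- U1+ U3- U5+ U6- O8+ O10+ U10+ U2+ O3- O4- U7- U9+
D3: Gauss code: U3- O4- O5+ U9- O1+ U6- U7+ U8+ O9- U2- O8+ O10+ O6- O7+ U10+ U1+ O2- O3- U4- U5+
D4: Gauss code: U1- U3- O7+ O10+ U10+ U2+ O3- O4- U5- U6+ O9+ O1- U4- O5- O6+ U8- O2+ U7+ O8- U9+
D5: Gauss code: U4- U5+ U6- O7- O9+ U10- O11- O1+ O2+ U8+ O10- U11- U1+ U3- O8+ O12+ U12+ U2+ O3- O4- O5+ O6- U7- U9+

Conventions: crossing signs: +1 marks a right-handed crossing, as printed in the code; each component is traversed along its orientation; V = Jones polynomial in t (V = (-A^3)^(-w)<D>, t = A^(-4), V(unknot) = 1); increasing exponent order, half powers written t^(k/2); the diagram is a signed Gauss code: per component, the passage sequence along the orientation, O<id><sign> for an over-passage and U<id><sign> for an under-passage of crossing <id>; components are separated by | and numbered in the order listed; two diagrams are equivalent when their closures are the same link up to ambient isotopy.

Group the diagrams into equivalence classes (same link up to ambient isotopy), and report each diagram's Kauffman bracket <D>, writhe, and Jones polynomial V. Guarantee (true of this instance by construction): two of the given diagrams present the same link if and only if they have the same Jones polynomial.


equivalence classes: {D1, D2, D3, D4, D5}
D1 (bracket A^-14 - A^-10 + A^-6 - A^-2 + A^2; 10 crossings at w = -2): V = t^-2 - t^-1 + 1 - t + t^2
V(D2) = t^-2 - t^-1 + 1 - t + t^2  (w 0, c 12, <D> = A^-8 - A^-4 + 1 - A^4 + A^8)
V(D3) = t^-2 - t^-1 + 1 - t + t^2  [10 crossings, <D> = A^-8 - A^-4 + 1 - A^4 + A^8, w = 0]
V(D4) = t^-2 - t^-1 + 1 - t + t^2  [10 crossings, <D> = A^-8 - A^-4 + 1 - A^4 + A^8, w = 0]
D5 (bracket A^-8 - A^-4 + 1 - A^4 + A^8; 12 crossings at w = 0): V = t^-2 - t^-1 + 1 - t + t^2
key observation: all 5 diagrams share one V(t), hence one class


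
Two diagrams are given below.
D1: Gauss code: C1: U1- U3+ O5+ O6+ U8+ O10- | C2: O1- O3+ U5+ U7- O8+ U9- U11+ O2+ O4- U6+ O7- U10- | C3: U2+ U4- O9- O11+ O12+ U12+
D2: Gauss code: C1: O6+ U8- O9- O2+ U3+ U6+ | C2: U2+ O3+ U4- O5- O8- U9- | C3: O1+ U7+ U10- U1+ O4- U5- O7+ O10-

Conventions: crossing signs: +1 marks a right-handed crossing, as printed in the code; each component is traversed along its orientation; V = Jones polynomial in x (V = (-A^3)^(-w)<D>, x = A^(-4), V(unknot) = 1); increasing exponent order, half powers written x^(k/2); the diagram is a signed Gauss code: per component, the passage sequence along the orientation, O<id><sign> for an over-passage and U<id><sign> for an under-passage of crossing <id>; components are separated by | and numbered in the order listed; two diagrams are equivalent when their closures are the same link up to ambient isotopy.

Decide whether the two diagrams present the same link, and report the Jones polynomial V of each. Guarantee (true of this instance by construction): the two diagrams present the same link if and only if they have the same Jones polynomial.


same link: no
V(D1) = 1 + x + x^2 + x^3  [12 crossings, <D> = A^-6 + A^-2 + A^2 + A^6, w = +2]
V(D2) = x^-3 + x^-2 + x^-1 + 1  [10 crossings, <D> = 1 + A^4 + A^8 + A^12, w = 0]
insight: V(x) takes 2 values over 2 diagrams, fixing the grouping


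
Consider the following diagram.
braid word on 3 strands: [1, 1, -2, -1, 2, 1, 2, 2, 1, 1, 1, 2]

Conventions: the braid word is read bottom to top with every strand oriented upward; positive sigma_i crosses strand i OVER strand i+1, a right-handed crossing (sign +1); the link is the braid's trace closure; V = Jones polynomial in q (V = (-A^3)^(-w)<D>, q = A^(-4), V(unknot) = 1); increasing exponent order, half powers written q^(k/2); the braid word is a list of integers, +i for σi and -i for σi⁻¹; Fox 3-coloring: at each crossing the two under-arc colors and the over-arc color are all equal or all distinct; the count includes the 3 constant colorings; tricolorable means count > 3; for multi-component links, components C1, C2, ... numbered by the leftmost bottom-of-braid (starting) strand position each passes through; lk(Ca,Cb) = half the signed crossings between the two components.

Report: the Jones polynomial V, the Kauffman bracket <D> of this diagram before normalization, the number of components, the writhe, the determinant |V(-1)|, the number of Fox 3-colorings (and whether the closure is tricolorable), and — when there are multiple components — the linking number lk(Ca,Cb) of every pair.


Jones polynomial: V(q) = q^3 + q^5 - q^8
<D> = -A^-8 + A^4 + A^12; writhe +8
components 1, writhe +8 (12 crossings)
3-colorings: 9 of 3^12, det 3 — tricolorable
note: det 3 = |V(-1)|; divisible by 3, so tricolorable


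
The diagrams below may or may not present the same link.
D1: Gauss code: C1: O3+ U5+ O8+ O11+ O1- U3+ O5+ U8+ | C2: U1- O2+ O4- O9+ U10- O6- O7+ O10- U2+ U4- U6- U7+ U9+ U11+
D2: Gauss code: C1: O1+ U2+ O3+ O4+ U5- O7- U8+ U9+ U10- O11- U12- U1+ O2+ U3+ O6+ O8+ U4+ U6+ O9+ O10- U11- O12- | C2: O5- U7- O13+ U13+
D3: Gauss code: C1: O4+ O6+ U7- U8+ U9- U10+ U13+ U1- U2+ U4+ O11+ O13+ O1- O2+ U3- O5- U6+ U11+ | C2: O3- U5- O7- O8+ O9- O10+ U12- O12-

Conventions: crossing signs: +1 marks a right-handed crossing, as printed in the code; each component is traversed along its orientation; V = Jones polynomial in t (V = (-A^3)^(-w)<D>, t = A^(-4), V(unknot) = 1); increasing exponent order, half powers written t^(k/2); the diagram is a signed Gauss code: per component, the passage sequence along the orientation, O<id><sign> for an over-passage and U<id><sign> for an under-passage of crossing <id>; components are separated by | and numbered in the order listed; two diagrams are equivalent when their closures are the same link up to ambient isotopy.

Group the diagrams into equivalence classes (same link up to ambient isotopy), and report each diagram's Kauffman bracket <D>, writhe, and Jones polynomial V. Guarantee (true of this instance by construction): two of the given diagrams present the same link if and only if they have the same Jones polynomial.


equivalence classes: {D1} | {D2, D3}
D1 (bracket -A^-9 + A^-1 + A^3 + A^7; 11 crossings at w = +3): V = -t^(1/2) - t^(3/2) - t^(5/2) + t^(9/2)
D2 (bracket -A^-5 + A^-1 - A^3 + 2A^7 + A^15; 13 crossings at w = +3): V = -t^(-3/2) - 2t^(1/2) + t^(3/2) - t^(5/2) + t^(7/2)
D3 (bracket -A^-11 + A^-7 - A^-3 + 2A + A^9; 13 crossings at w = +1): V = -t^(-3/2) - 2t^(1/2) + t^(3/2) - t^(5/2) + t^(7/2)
key observation: comparing 3 Jones polynomials yields 2 groups


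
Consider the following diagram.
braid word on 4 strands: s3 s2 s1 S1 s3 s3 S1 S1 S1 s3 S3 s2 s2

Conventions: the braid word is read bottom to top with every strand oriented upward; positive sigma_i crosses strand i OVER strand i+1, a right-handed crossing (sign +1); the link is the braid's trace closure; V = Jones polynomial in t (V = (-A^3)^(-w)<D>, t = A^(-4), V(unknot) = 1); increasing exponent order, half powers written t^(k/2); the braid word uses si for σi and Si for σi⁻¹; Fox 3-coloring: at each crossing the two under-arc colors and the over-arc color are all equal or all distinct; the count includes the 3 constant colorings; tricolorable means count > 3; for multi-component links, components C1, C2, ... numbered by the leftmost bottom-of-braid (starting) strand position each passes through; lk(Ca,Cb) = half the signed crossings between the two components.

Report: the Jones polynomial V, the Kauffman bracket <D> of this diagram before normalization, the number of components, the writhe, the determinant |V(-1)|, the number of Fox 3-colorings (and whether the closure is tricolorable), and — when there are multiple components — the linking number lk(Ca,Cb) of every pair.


Jones polynomial: V(t) = -t^-2 + t^-1 - 1 + 3t - 2t^2 + 3t^3 - 2t^4 + t^5 - t^6
<D> = A^-15 - A^-11 + 2A^-7 - 3A^-3 + 2A - 3A^5 + A^9 - A^13 + A^17; writhe +3
components 1, writhe +3 (13 crossings)
3-colorings: 9 of 3^13, det 15 — tricolorable
note: free reduction leaves σ3 σ2 σ3 σ3 σ1⁻¹ σ1⁻¹ σ1⁻¹ σ2 σ2 of the original 13 letters


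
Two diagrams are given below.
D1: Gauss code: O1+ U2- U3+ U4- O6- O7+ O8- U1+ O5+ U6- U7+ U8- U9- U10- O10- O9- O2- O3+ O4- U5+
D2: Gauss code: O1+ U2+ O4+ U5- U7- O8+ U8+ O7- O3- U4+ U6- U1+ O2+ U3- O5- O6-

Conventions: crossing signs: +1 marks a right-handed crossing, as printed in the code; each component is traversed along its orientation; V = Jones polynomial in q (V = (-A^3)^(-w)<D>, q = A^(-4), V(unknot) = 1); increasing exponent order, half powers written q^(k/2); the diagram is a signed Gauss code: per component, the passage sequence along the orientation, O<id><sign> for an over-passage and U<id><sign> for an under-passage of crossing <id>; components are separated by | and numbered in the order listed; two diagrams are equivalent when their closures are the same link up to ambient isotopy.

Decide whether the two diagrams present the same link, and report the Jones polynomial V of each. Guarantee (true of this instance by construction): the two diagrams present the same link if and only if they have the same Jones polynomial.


equivalent: yes
D1 (bracket A^-14 - A^-10 + A^-6 - A^-2 + A^2; 10 crossings at w = -2): V = q^-2 - q^-1 + 1 - q + q^2
D2 (bracket A^-8 - A^-4 + 1 - A^4 + A^8; 8 crossings at w = 0): V = q^-2 - q^-1 + 1 - q + q^2
key observation: Reidemeister moves carry D1 (10 crossings) to D2 (8)


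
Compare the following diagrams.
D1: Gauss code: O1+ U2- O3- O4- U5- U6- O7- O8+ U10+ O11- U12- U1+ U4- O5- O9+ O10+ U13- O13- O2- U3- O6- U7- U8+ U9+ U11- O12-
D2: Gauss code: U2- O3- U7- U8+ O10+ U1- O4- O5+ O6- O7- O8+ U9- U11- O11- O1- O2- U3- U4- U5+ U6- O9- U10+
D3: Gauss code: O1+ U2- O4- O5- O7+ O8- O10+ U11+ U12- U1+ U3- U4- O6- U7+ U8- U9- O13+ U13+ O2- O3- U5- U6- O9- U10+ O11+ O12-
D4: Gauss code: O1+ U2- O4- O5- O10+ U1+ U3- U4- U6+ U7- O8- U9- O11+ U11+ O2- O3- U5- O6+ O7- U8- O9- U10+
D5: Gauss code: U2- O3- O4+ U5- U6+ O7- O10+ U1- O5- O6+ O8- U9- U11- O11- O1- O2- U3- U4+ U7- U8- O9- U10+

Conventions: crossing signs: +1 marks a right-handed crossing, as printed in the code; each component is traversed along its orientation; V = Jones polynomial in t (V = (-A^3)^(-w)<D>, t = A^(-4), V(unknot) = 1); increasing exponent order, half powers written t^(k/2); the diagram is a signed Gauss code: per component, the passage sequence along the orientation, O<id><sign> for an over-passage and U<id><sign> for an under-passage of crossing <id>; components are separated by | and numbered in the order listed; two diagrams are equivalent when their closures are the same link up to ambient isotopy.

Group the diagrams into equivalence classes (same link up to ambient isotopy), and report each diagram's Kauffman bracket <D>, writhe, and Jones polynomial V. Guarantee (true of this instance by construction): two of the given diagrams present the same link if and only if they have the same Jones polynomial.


equivalence classes: {D1, D2, D3, D4, D5}
D1 (bracket -A^-11 + A^-7 - 2A^-3 + A - A^5 + A^9; 13 crossings at w = -5): V = -t^-6 + t^-5 - t^-4 + 2t^-3 - t^-2 + t^-1
V(D2) = -t^-6 + t^-5 - t^-4 + 2t^-3 - t^-2 + t^-1  [11 crossings, <D> = -A^-11 + A^-7 - 2A^-3 + A - A^5 + A^9, w = -5]
D3 (bracket -A^-5 + A^-1 - 2A^3 + A^7 - A^11 + A^15; 13 crossings at w = -3): V = -t^-6 + t^-5 - t^-4 + 2t^-3 - t^-2 + t^-1
V(D4) = -t^-6 + t^-5 - t^-4 + 2t^-3 - t^-2 + t^-1  (w -3, c 11, <D> = -A^-5 + A^-1 - 2A^3 + A^7 - A^11 + A^15)
V(D5) = -t^-6 + t^-5 - t^-4 + 2t^-3 - t^-2 + t^-1  (w -5, c 11, <D> = -A^-11 + A^-7 - 2A^-3 + A - A^5 + A^9)
key observation: one V(t) for all 5 diagrams — one class (guaranteed)


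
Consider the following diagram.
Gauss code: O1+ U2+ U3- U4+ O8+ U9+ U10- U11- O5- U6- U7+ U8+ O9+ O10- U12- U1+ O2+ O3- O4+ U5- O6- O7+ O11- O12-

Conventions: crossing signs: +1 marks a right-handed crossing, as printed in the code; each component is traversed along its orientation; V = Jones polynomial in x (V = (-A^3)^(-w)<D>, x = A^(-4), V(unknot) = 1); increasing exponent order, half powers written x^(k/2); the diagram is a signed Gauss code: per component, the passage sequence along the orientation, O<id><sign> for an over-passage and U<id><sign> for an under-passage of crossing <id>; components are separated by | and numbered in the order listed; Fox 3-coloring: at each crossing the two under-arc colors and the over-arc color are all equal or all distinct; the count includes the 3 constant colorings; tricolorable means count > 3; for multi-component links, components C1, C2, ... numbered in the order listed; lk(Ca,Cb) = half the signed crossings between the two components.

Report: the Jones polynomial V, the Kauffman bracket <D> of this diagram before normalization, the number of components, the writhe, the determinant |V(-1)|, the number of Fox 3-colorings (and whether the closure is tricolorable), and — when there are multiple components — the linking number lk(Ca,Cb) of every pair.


Jones polynomial: V(x) = x^-2 - x^-1 + 1 - x + x^2
<D> = A^-8 - A^-4 + 1 - A^4 + A^8; writhe 0
components 1, writhe 0 (12 crossings)
3-colorings: 3 of 3^12, det 5 — not tricolorable
note: V is palindromic (span 4, det 5): x -> 1/x fixes it; necessary, not sufficient, for amphichirality


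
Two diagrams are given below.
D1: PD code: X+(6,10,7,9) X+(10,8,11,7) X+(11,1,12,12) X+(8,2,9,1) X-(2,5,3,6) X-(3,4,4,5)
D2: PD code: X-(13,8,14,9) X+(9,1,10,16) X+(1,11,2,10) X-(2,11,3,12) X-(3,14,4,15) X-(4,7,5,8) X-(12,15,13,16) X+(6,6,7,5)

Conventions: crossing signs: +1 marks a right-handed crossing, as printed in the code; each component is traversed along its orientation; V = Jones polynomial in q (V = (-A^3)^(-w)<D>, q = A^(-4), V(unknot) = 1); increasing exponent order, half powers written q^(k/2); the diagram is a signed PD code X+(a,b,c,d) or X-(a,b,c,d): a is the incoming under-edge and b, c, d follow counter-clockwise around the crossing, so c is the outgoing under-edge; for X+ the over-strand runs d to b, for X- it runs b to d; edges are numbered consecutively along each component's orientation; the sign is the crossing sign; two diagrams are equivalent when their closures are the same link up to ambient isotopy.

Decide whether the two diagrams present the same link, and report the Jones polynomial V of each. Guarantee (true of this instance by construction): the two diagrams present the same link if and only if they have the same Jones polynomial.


same link: no
V(D1) = q + q^3 - q^4  [6 crossings, <D> = -A^-10 + A^-6 + A^2, w = +2]
D2 (bracket A^-6; 8 crossings at w = -2): V = 1
note: 2 classes among 2 diagrams; unequal V(q) rules out equality


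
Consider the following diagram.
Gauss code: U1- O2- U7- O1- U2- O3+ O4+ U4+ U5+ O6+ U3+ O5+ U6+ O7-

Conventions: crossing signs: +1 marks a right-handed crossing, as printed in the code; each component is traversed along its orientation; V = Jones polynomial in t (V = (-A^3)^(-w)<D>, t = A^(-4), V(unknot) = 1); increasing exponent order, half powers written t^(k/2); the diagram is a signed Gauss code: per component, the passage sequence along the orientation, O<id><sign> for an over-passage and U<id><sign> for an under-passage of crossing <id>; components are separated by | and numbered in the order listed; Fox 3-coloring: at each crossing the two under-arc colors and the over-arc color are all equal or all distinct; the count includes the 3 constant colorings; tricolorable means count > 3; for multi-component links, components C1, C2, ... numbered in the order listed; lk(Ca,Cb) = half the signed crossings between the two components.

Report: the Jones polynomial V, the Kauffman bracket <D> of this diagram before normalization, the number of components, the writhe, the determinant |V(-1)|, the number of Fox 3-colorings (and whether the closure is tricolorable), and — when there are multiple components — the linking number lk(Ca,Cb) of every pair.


V = -t^-3 + t^-2 - t^-1 + 3 - t + t^2 - t^3
<D> = A^-9 - A^-5 + A^-1 - 3A^3 + A^7 - A^11 + A^15 (w = +1)
1 component over 7 crossings, w = +1
27 Fox colorings among 3^7, |V(-1)| = 9: tricolorable
why: w = +1 shifts under R1 moves; the (-A^3)^(-1) factor cancels that in V


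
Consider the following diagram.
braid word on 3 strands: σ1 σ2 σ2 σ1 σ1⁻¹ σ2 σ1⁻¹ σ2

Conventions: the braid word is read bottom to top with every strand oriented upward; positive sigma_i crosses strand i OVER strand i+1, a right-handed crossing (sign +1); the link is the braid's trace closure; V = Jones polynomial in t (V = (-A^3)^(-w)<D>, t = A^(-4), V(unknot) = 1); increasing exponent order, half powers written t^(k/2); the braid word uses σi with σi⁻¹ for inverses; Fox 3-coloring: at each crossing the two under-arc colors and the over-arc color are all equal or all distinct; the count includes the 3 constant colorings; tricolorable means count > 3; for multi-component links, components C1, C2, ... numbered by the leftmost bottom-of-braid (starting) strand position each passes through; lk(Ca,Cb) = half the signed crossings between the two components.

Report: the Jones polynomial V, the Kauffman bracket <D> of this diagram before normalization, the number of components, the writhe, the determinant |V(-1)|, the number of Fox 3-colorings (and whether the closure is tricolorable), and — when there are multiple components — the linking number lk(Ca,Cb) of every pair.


V(t) = t + t^3 - t^4
bracket: -A^-4 + 1 + A^8, w = +4
1 component, writhe +4, over 8 crossings
det 3, colorings 9 of 3^8 — tricolorable
observation: det 3 = |V(-1)|; divisible by 3, so tricolorable


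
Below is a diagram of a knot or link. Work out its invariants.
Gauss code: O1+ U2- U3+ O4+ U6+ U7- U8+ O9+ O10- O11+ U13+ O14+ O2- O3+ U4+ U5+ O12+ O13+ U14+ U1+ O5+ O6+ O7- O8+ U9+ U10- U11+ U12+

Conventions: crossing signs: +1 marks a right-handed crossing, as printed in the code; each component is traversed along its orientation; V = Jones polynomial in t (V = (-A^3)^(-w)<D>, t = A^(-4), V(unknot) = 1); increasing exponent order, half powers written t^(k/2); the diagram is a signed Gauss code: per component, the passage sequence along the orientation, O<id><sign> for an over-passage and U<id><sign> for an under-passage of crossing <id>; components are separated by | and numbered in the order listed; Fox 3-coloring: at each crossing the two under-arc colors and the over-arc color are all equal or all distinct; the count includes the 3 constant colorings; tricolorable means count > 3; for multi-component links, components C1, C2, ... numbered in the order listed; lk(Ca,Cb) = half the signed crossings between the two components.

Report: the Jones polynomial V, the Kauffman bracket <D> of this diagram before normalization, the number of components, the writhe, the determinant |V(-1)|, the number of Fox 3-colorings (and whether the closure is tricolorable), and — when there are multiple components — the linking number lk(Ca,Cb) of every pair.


Jones polynomial: V(t) = t^3 + t^5 - t^8
<D> = -A^-8 + A^4 + A^12; writhe +8
components 1, writhe +8 (14 crossings)
3-colorings: 9 of 3^14, det 3 — tricolorable
note: w = +8 shifts under R1 moves; the (-A^3)^(-8) factor cancels that in V


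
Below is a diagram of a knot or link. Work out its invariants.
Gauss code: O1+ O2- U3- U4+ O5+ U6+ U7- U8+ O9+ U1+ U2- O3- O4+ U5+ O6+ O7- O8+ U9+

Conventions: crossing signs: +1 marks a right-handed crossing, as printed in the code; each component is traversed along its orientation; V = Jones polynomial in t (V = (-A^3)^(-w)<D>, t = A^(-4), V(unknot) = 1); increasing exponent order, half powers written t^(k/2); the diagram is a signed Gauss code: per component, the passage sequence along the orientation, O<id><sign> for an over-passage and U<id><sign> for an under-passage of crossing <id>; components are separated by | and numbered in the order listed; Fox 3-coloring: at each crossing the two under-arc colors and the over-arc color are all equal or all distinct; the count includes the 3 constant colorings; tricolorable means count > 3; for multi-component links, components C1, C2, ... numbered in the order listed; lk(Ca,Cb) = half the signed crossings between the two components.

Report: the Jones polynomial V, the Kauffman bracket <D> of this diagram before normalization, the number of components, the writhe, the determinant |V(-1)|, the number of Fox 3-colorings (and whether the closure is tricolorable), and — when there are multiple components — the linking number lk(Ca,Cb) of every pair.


V = t + t^3 - t^4
<D> = A^-7 - A^-3 - A^5 (w = +3)
1 component over 9 crossings, w = +3
9 Fox colorings among 3^9, |V(-1)| = 3: tricolorable
why: det 3 = |V(-1)|; divisible by 3, so tricolorable


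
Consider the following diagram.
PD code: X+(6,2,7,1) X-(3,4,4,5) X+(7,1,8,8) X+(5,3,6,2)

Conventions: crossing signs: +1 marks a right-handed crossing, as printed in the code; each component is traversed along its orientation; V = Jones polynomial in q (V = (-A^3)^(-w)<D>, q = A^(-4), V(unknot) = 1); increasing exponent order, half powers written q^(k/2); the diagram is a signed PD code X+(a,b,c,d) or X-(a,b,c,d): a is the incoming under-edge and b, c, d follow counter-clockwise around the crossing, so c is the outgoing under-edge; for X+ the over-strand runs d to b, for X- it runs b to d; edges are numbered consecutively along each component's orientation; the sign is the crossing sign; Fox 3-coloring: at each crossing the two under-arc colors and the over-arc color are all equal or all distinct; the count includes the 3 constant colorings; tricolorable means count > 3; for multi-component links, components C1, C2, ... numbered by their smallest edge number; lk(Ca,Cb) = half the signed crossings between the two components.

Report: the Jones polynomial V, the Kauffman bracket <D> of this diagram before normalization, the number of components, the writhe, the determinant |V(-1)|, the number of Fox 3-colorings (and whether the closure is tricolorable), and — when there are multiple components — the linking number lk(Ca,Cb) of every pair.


V(q) = 1
bracket: A^6, w = +2
1 component, writhe +2, over 4 crossings
det 1, colorings 3 of 3^4 — not tricolorable
observation: w = +2 (over 4 crossings) is diagram-only; (-A^3)^(-2) removes it from V


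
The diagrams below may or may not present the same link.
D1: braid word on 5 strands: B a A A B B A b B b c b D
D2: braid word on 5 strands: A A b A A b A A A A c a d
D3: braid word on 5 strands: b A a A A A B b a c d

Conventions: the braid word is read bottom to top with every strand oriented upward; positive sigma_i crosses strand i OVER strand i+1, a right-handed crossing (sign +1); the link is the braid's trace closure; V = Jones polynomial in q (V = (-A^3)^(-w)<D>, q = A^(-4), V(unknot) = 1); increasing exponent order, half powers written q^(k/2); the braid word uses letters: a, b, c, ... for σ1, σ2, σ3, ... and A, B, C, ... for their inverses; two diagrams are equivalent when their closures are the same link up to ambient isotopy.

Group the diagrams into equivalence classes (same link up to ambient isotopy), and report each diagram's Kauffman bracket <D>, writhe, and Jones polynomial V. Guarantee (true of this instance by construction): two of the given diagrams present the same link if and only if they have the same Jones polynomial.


equivalence classes: {D1} | {D2} | {D3}
D1 (bracket A^-7 - A^-3 + A + A^9; 13 crossings at w = -3): V = -q^(-9/2) - q^(-5/2) + q^(-3/2) - q^(-1/2)
V(D2) = q^(-19/2) - 2q^(-17/2) + 3q^(-15/2) - 3q^(-13/2) + 4q^(-11/2) - 4q^(-9/2) + 2q^(-7/2) - 3q^(-5/2) + q^(-3/2) - q^(-1/2)  (w -3, c 13, <D> = A^-7 - A^-3 + 3A - 2A^5 + 4A^9 - 4A^13 + 3A^17 - 3A^21 + 2A^25 - A^29)
D3 (bracket A^5 + A^13; 11 crossings at w = +1): V = -q^(-5/2) - q^(-1/2)
key observation: 3 classes among 3 diagrams; unequal V(q) rules out equality


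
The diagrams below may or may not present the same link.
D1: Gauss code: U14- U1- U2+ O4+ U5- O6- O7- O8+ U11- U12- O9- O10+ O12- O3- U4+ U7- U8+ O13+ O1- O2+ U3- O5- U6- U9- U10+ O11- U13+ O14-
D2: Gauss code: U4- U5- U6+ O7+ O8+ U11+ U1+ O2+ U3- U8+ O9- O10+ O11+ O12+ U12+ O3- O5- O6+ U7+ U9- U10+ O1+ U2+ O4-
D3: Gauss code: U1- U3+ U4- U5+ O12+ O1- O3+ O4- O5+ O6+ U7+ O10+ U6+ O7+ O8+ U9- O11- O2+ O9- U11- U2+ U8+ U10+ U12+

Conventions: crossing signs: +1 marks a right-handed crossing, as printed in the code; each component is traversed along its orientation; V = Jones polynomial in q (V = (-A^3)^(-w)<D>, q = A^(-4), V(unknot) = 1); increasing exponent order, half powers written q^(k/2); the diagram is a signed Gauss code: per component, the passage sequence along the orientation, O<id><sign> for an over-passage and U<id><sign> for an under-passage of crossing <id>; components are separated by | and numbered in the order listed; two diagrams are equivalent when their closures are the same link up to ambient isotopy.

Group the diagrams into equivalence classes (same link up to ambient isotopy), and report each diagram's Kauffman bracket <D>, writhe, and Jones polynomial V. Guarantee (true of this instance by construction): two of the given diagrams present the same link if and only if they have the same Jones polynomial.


grouping into links: {D1} | {D2} | {D3}
V(D1) = q^-5 - 2q^-4 + 2q^-3 - 2q^-2 + 2q^-1 - 1 + q  (w -4, c 14, <D> = A^-16 - A^-12 + 2A^-8 - 2A^-4 + 2 - 2A^4 + A^8)
V(D2) = q - q^2 + 2q^3 - q^4 + q^5 - q^6  (w +4, c 12, <D> = -A^-12 + A^-8 - A^-4 + 2 - A^4 + A^8)
D3 (bracket -A^-4 + 1 + A^8; 12 crossings at w = +4): V = q + q^3 - q^4
why: comparing 3 Jones polynomials yields 3 groups


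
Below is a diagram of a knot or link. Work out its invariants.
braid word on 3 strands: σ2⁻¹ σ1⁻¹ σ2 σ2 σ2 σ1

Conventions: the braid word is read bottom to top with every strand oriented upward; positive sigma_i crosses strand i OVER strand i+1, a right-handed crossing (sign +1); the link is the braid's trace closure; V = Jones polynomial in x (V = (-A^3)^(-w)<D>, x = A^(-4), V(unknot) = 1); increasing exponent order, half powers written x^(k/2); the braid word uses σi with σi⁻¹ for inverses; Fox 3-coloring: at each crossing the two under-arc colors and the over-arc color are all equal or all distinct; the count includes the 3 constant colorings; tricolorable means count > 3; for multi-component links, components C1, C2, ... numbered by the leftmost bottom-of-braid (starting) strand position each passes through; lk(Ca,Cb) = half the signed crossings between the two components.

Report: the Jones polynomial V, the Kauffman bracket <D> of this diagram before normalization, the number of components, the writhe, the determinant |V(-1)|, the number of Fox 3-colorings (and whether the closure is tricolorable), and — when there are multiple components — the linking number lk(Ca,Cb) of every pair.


Jones polynomial: V(x) = x + x^3 - x^4
<D> = -A^-10 + A^-6 + A^2; writhe +2
components 1, writhe +2 (6 crossings)
3-colorings: 9 of 3^6, det 3 — tricolorable
note: |V(-1)| = 3: so tricolorable, since 3 divides 3


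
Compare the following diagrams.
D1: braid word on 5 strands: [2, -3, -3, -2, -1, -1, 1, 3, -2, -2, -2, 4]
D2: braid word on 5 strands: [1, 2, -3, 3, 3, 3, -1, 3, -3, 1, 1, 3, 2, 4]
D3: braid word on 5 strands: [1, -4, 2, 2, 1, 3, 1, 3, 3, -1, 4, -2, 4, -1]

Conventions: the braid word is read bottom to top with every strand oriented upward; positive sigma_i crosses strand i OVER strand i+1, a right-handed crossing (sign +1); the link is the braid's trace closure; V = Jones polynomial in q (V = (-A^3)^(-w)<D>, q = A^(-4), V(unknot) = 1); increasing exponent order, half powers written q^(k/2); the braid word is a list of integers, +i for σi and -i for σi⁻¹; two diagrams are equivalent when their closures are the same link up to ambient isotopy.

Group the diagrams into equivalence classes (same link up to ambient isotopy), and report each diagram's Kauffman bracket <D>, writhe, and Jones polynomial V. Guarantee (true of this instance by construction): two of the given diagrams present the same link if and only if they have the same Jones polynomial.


classes: {D1} | {D2} | {D3}
V(D1) = -q^-6 + q^-5 - q^-4 + 2q^-3 - q^-2 + q^-1  [12 crossings, <D> = A^-8 - A^-4 + 2 - A^4 + A^8 - A^12, w = -4]
D2 (bracket A^-8 - 2A^-4 + 1 - 2A^4 + 2A^8 + A^16; 14 crossings at w = +8): V = q^2 + 2q^4 - 2q^5 + q^6 - 2q^7 + q^8
V(D3) = q + q^3 - q^4  [14 crossings, <D> = -A^2 + A^6 + A^14, w = +6]
note: 3 classes among 3 diagrams; unequal V(q) rules out equality


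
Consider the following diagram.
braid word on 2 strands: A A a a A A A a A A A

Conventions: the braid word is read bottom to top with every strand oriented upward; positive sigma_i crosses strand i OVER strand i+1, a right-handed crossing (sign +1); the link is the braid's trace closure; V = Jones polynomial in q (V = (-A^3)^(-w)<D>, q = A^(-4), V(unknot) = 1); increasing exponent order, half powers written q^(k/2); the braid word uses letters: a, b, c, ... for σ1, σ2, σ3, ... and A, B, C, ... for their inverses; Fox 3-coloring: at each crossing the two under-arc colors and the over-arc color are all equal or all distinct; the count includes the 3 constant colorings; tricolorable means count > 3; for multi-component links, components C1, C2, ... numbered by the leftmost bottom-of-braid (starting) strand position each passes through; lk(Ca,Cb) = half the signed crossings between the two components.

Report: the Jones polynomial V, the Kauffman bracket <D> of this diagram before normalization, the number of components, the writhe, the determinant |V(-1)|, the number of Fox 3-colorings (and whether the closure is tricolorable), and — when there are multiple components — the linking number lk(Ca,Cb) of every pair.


Jones polynomial: V(q) = -q^-7 + q^-6 - q^-5 + q^-4 + q^-2
<D> = -A^-7 - A + A^5 - A^9 + A^13; writhe -5
components 1, writhe -5 (11 crossings)
3-colorings: 3 of 3^11, det 5 — not tricolorable
note: w = -5 (over 11 crossings) is diagram-only; (-A^3)^(5) removes it from V


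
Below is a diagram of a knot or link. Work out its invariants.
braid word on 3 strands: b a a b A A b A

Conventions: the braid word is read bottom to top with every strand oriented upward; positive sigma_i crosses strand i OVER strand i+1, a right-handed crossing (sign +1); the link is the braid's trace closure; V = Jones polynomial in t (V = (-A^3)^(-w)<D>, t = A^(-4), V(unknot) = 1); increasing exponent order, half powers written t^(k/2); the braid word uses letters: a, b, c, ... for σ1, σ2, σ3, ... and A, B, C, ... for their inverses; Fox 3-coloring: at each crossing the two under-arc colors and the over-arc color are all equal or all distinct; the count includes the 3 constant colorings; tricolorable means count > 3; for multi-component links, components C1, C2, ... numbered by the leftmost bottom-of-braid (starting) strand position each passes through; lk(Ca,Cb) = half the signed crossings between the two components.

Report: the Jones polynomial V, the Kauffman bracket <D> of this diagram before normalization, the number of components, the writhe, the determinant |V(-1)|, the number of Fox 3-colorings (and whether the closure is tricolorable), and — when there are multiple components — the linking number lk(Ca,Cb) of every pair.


Jones polynomial: V(t) = -t^-1 + 2 - t + 2t^2 - t^3 + t^4 - t^5
<D> = -A^-14 + A^-10 - A^-6 + 2A^-2 - A^2 + 2A^6 - A^10; writhe +2
components 1, writhe +2 (8 crossings)
3-colorings: 9 of 3^8, det 9 — tricolorable
note: w = +2 shifts under R1 moves; the (-A^3)^(-2) factor cancels that in V


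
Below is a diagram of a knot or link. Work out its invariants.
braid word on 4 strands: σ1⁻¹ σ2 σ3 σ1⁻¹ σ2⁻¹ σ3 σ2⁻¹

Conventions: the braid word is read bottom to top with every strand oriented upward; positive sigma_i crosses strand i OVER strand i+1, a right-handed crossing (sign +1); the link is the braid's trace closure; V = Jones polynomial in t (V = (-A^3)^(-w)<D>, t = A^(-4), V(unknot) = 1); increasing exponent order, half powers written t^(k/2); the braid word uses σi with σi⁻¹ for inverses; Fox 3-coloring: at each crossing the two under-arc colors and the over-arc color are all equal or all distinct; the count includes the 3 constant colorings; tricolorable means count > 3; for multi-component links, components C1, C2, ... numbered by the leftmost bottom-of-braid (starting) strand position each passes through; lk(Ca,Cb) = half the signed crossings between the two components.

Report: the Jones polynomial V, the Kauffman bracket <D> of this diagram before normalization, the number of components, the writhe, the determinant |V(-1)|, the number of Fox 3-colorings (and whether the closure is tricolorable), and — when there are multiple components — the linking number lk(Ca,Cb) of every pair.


V(t) = t^-4 - t^-3 + t^-2 - 2t^-1 + 2 - t + t^2
bracket: -A^-11 + A^-7 - 2A^-3 + 2A - A^5 + A^9 - A^13, w = -1
1 component, writhe -1, over 7 crossings
det 9, colorings 9 of 3^7 — tricolorable
observation: w = -1 (over 7 crossings) is diagram-only; (-A^3)^(1) removes it from V


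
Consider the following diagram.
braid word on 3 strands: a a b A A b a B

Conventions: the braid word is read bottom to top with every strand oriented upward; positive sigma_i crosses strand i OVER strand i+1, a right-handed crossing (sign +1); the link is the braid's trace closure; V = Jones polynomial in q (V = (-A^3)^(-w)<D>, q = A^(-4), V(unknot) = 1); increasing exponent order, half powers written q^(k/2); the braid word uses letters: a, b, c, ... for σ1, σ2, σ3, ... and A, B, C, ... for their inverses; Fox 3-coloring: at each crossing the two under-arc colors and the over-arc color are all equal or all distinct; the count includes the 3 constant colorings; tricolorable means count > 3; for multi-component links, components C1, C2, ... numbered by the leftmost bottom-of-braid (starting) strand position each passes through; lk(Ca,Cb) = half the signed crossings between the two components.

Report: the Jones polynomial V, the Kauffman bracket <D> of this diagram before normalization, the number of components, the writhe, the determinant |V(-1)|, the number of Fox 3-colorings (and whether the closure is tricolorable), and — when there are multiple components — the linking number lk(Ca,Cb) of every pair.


Jones polynomial: V(q) = -q^-1 + 2 - q + 2q^2 - q^3 + q^4 - q^5
<D> = -A^-14 + A^-10 - A^-6 + 2A^-2 - A^2 + 2A^6 - A^10; writhe +2
components 1, writhe +2 (8 crossings)
3-colorings: 9 of 3^8, det 9 — tricolorable
note: |V(-1)| = 9: so tricolorable, since 3 divides 9
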